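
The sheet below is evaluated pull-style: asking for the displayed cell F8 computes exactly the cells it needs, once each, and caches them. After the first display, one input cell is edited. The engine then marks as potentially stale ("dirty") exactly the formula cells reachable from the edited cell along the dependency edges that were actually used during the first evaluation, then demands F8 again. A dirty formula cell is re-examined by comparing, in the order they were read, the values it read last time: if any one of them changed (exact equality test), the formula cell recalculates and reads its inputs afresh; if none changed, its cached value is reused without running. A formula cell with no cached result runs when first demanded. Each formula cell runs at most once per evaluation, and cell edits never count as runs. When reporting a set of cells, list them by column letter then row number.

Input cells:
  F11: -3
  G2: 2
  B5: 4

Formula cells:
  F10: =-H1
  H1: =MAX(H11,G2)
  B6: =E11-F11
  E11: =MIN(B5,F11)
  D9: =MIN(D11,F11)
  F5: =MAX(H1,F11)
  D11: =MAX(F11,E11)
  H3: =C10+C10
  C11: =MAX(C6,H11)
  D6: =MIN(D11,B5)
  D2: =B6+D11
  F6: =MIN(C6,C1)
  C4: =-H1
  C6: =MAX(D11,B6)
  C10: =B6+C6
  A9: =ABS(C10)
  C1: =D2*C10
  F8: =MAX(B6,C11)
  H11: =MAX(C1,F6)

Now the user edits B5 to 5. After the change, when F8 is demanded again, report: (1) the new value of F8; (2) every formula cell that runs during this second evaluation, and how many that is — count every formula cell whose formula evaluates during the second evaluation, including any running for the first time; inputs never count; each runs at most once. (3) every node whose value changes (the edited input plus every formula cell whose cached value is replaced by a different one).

Demanding F8 again yields 0.
1 formula cells run: E11.
The nodes whose values change: B5.
Note the absorption at E11: it re-runs yet its value is the same, leaving the output's value untouched.

First demand of the output computes:
  E11 = MIN(4, -3) = -3
  B6 = -3 - -3 = 0
  D11 = MAX(-3, -3) = -3
  C6 = MAX(-3, 0) = 0
  C10 = 0 + 0 = 0
  D2 = 0 + -3 = -3
  C1 = -3 * 0 = 0
  F6 = MIN(0, 0) = 0
  H11 = MAX(0, 0) = 0
  C11 = MAX(0, 0) = 0
  F8 = MAX(0, 0) = 0

After the edit, cleaning proceeds:
  E11: a read changed (B5 4->5) — executes, giving -3 — identical to its old value.
  B6: dirty, but its reads are unchanged (E11 unchanged, F11 unchanged); cached 0 stands.
  D11: dirty, but its reads are unchanged (F11 unchanged, E11 unchanged); cached -3 stands.
  C6: dirty, but its reads are unchanged (D11 unchanged, B6 unchanged); cached 0 stands.
  C10: dirty, but its reads are unchanged (B6 unchanged, C6 unchanged); cached 0 stands.
  D2: dirty, but its reads are unchanged (B6 unchanged, D11 unchanged); cached -3 stands.
  C1: dirty, but its reads are unchanged (D2 unchanged, C10 unchanged); cached 0 stands.
  F6: dirty, but its reads are unchanged (C6 unchanged, C1 unchanged); cached 0 stands.
  H11: dirty, but its reads are unchanged (C1 unchanged, F6 unchanged); cached 0 stands.
  C11: dirty, but its reads are unchanged (C6 unchanged, H11 unchanged); cached 0 stands.
  F8: dirty, but its reads are unchanged (B6 unchanged, C11 unchanged); cached 0 stands.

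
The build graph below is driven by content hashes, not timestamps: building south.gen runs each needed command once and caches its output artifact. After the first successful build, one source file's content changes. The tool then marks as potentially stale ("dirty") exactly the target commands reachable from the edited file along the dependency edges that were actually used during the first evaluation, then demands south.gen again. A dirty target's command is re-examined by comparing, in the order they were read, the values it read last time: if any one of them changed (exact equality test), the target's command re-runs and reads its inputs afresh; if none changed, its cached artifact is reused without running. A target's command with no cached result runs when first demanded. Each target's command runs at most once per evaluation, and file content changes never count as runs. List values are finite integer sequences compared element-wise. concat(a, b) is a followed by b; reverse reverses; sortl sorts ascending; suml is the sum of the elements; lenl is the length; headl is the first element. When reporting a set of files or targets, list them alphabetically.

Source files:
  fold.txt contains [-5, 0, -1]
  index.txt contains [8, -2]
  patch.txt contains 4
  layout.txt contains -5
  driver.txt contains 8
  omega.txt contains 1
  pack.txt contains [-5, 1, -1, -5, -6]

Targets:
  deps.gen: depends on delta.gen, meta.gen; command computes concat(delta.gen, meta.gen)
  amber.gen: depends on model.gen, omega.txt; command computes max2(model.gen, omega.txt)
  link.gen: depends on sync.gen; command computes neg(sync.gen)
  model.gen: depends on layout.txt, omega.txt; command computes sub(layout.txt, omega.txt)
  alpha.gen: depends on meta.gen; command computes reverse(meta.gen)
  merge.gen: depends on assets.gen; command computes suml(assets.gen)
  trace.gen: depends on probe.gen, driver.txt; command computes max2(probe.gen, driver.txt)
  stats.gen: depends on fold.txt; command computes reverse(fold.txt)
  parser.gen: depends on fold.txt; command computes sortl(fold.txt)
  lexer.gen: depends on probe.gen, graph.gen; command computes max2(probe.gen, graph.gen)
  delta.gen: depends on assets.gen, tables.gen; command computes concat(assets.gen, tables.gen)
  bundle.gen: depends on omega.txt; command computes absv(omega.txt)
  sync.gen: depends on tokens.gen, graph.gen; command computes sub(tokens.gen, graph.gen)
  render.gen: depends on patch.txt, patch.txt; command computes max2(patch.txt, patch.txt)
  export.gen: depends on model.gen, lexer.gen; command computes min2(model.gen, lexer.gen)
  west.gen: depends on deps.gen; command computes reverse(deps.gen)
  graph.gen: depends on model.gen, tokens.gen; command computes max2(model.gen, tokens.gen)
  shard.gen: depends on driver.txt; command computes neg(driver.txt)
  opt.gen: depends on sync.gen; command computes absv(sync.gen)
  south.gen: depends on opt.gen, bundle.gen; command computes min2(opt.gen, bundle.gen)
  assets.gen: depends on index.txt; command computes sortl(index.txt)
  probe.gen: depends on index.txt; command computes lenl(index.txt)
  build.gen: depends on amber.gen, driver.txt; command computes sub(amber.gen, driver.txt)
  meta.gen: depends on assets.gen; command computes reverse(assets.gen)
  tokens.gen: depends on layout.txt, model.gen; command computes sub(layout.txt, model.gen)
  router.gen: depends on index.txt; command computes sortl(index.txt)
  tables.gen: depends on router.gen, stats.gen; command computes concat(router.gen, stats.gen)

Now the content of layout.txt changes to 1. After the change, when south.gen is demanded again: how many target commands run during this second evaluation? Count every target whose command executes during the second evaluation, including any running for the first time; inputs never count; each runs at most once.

Run set: graph.gen, model.gen, tokens.gen (3 run).
The important point: at sync.gen every value read last time is unchanged, so the dirty flag clears without a run.

Initial pass — values computed on the first demand:
  bundle.gen = absv(1) = 1
  model.gen = sub(-5, 1) = -6
  tokens.gen = sub(-5, -6) = 1
  graph.gen = max2(-6, 1) = 1
  sync.gen = sub(1, 1) = 0
  opt.gen = absv(0) = 0
  south.gen = min2(0, 1) = 0

Second demand — change propagation:
  model.gen: re-runs because layout.txt -5->1; new result 0.
  tokens.gen: re-runs because layout.txt -5->1; model.gen -6->0; new result 1 (unchanged).
  graph.gen: re-runs because model.gen -6->0; new result 1 (unchanged).
  sync.gen: re-examined; everything it read last time is the same (tokens.gen unchanged, graph.gen unchanged) — cache 0 kept, no run.
  opt.gen: re-examined; everything it read last time is the same (sync.gen unchanged) — cache 0 kept, no run.
  south.gen: re-examined; everything it read last time is the same (opt.gen unchanged, bundle.gen unchanged) — cache 0 kept, no run.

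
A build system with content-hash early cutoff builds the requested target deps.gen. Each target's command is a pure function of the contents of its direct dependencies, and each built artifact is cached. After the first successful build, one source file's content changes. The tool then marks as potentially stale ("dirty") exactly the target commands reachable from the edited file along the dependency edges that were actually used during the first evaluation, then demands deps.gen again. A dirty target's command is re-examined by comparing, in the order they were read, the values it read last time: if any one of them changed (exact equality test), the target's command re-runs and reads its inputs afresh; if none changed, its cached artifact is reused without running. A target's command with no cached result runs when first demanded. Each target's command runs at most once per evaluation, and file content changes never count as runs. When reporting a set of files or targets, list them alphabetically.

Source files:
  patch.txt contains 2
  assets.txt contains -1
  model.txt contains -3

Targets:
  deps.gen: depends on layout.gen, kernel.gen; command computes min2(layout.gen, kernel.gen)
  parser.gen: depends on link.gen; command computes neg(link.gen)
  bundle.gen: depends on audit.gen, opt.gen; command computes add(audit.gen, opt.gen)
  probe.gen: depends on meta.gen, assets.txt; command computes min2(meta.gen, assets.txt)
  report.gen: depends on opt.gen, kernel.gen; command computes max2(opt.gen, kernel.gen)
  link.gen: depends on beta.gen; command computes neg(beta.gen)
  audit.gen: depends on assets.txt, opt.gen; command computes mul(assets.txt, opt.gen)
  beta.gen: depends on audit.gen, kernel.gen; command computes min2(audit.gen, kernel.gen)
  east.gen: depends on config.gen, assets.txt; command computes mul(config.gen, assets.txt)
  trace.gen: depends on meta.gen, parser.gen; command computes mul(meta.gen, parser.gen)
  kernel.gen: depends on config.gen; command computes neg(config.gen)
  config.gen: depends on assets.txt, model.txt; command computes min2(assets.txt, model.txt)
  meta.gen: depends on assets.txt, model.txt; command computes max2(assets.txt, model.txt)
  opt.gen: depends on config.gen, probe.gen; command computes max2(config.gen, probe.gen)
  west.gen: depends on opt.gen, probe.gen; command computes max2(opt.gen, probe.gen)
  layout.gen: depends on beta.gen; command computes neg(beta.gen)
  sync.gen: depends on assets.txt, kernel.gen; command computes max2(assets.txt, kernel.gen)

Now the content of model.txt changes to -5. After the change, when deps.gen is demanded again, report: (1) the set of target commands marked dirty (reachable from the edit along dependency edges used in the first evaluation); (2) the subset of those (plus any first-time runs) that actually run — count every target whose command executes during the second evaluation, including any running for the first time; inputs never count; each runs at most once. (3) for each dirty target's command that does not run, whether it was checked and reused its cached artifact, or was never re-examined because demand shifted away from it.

Marked dirty: audit.gen, beta.gen, config.gen, deps.gen, kernel.gen, layout.gen, meta.gen, opt.gen, probe.gen.
Target commands that run: beta.gen, config.gen, deps.gen, kernel.gen, meta.gen, opt.gen — 6 in total.
Checked but reused from cache: audit.gen, layout.gen, probe.gen.
Key observation: the cutoff stops propagation at probe.gen — its inputs' values are unchanged, so it reuses its cache.

First evaluation (everything demanded from the output):
  config.gen = min2(-1, -3) = -3
  kernel.gen = neg(-3) = 3
  meta.gen = max2(-1, -3) = -1
  probe.gen = min2(-1, -1) = -1
  opt.gen = max2(-3, -1) = -1
  audit.gen = mul(-1, -1) = 1
  beta.gen = min2(1, 3) = 1
  layout.gen = neg(1) = -1
  deps.gen = min2(-1, 3) = -1

Propagation after the edit:
  config.gen: runs — model.txt -3->-5; result -5.
  kernel.gen: runs — config.gen -3->-5; result 5.
  meta.gen: runs — model.txt -3->-5; result -1 (same value as before).
  probe.gen: checked — values it read are unchanged (meta.gen unchanged, assets.txt unchanged); reused cached -1 without running.
  opt.gen: runs — config.gen -3->-5; result -1 (same value as before).
  audit.gen: checked — values it read are unchanged (assets.txt unchanged, opt.gen unchanged); reused cached 1 without running.
  beta.gen: runs — kernel.gen 3->5; result 1 (same value as before).
  layout.gen: checked — values it read are unchanged (beta.gen unchanged); reused cached -1 without running.
  deps.gen: runs — kernel.gen 3->5; result -1 (same value as before).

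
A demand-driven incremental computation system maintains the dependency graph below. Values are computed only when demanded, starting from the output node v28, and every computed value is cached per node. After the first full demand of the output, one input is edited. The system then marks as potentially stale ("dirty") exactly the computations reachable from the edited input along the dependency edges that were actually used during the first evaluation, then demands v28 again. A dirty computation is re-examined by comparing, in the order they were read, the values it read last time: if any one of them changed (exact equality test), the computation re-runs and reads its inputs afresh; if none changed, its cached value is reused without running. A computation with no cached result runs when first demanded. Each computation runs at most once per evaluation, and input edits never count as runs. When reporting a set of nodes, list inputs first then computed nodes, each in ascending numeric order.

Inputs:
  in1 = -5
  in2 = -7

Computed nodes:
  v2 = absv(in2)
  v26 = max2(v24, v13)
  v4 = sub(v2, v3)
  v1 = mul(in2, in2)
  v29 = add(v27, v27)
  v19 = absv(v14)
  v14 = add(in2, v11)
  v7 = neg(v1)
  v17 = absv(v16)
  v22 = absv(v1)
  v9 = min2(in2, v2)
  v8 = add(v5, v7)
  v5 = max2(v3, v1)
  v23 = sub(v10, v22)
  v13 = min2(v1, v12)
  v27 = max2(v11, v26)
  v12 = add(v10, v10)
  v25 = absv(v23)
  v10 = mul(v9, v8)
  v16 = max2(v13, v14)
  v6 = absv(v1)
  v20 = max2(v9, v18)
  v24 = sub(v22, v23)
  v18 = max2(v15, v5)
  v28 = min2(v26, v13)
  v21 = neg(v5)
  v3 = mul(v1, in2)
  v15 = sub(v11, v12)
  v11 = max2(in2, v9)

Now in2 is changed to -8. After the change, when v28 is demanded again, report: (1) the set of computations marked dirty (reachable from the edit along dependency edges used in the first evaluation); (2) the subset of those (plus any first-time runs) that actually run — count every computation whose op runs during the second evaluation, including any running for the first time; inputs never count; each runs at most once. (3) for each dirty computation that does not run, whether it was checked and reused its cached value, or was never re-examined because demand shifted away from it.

Marked dirty: v1, v2, v3, v5, v7, v8, v9, v10, v12, v13, v22, v23, v24, v26, v28.
Computations that run: v1, v2, v3, v5, v7, v8, v9, v10, v13, v22, v23, v24, v26, v28 — 14 in total.
Checked but reused from cache: v12.
Key observation: the cutoff stops propagation at v12 — its inputs' values are unchanged, so it reuses its cache.

First evaluation (everything demanded from the output):
  v1 = mul(-7, -7) = 49
  v2 = absv(-7) = 7
  v3 = mul(49, -7) = -343
  v5 = max2(-343, 49) = 49
  v7 = neg(49) = -49
  v8 = add(49, -49) = 0
  v9 = min2(-7, 7) = -7
  v10 = mul(-7, 0) = 0
  v12 = add(0, 0) = 0
  v13 = min2(49, 0) = 0
  v22 = absv(49) = 49
  v23 = sub(0, 49) = -49
  v24 = sub(49, -49) = 98
  v26 = max2(98, 0) = 98
  v28 = min2(98, 0) = 0

Propagation after the edit:
  v1: runs — in2 -7->-8; in2 -7->-8; result 64.
  v2: runs — in2 -7->-8; result 8.
  v3: runs — v1 49->64; in2 -7->-8; result -512.
  v5: runs — v3 -343->-512; v1 49->64; result 64.
  v7: runs — v1 49->64; result -64.
  v8: runs — v5 49->64; v7 -49->-64; result 0 (same value as before).
  v9: runs — in2 -7->-8; v2 7->8; result -8.
  v10: runs — v9 -7->-8; result 0 (same value as before).
  v12: checked — values it read are unchanged (v10 unchanged, v10 unchanged); reused cached 0 without running.
  v13: runs — v1 49->64; result 0 (same value as before).
  v22: runs — v1 49->64; result 64.
  v23: runs — v22 49->64; result -64.
  v24: runs — v22 49->64; v23 -49->-64; result 128.
  v26: runs — v24 98->128; result 128.
  v28: runs — v26 98->128; result 0 (same value as before).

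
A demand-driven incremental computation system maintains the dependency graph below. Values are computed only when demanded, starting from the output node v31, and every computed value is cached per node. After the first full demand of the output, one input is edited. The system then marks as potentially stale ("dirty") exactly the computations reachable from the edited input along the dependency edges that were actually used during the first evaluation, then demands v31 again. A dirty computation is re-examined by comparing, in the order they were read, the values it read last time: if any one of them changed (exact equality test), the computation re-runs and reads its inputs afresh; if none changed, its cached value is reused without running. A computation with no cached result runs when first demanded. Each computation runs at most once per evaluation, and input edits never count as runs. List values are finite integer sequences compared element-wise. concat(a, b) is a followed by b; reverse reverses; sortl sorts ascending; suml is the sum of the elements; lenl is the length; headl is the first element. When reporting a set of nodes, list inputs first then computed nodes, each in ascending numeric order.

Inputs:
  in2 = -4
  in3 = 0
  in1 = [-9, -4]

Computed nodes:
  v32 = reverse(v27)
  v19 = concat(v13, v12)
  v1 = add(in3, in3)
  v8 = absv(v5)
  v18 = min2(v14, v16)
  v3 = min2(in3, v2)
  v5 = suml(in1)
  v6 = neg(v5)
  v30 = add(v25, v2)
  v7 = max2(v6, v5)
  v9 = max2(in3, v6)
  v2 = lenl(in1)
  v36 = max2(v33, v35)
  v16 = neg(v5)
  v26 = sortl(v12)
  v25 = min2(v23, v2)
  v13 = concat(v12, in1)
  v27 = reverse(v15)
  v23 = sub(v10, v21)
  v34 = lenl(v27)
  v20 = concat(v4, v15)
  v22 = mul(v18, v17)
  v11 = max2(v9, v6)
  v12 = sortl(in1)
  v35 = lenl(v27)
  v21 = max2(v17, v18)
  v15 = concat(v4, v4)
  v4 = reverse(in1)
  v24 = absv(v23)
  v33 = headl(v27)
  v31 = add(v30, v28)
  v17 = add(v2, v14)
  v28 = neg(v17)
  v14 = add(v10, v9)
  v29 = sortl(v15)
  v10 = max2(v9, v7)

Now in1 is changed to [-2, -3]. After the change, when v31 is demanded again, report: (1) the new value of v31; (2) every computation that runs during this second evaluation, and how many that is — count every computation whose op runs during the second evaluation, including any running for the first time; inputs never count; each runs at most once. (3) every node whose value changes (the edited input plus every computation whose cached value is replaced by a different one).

New value of v31: -17.
Computations that run: v2, v5, v6, v7, v9, v10, v14, v16, v17, v18, v21, v23, v25, v28, v30, v31 — 16 in total.
Values that change: in1, v5, v6, v7, v9, v10, v14, v16, v17, v18, v21, v23, v25, v28, v30, v31.

First evaluation (everything demanded from the output):
  v2 = lenl([-9, -4]) = 2
  v5 = suml([-9, -4]) = -13
  v6 = neg(-13) = 13
  v7 = max2(13, -13) = 13
  v9 = max2(0, 13) = 13
  v10 = max2(13, 13) = 13
  v14 = add(13, 13) = 26
  v16 = neg(-13) = 13
  v17 = add(2, 26) = 28
  v18 = min2(26, 13) = 13
  v21 = max2(28, 13) = 28
  v23 = sub(13, 28) = -15
  v25 = min2(-15, 2) = -15
  v28 = neg(28) = -28
  v30 = add(-15, 2) = -13
  v31 = add(-13, -28) = -41

Propagation after the edit:
  v2: runs — in1 [-9, -4]->[-2, -3]; result 2 (same value as before).
  v5: runs — in1 [-9, -4]->[-2, -3]; result -5.
  v6: runs — v5 -13->-5; result 5.
  v7: runs — v6 13->5; v5 -13->-5; result 5.
  v9: runs — v6 13->5; result 5.
  v10: runs — v9 13->5; v7 13->5; result 5.
  v14: runs — v10 13->5; v9 13->5; result 10.
  v16: runs — v5 -13->-5; result 5.
  v17: runs — v14 26->10; result 12.
  v18: runs — v14 26->10; v16 13->5; result 5.
  v21: runs — v17 28->12; v18 13->5; result 12.
  v23: runs — v10 13->5; v21 28->12; result -7.
  v25: runs — v23 -15->-7; result -7.
  v28: runs — v17 28->12; result -12.
  v30: runs — v25 -15->-7; result -5.
  v31: runs — v30 -13->-5; v28 -28->-12; result -17.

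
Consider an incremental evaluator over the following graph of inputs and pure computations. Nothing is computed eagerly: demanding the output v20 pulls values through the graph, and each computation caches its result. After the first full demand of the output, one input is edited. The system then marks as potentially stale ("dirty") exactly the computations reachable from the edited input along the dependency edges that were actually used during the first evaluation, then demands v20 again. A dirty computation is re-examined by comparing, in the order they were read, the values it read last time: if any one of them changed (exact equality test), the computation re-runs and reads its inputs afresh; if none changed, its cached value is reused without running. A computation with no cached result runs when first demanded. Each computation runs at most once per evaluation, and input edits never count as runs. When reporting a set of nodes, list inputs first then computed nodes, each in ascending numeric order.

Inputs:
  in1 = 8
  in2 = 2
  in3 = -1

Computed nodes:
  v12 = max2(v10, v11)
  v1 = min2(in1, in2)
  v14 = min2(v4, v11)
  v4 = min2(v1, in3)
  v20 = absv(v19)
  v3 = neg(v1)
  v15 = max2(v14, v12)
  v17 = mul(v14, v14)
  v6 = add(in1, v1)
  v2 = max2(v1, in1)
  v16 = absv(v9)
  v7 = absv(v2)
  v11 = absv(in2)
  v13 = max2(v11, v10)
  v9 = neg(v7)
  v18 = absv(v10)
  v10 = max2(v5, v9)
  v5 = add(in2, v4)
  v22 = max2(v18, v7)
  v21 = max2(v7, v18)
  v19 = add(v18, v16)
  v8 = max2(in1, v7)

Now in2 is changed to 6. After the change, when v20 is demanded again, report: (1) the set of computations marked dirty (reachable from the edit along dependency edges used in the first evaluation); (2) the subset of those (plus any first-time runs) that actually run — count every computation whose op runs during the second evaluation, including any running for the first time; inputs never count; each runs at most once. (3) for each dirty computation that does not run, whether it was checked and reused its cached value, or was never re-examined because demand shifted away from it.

Dirty set: v1, v2, v4, v5, v7, v9, v10, v16, v18, v19, v20.
Run set: v1, v2, v4, v5, v10, v18, v19, v20 (8 run).
Re-examined without running (cache reused): v7, v9, v16.
The important point: at v7 every value read last time is unchanged, so the dirty flag clears without a run.

Initial pass — values computed on the first demand:
  v1 = min2(8, 2) = 2
  v2 = max2(2, 8) = 8
  v4 = min2(2, -1) = -1
  v5 = add(2, -1) = 1
  v7 = absv(8) = 8
  v9 = neg(8) = -8
  v10 = max2(1, -8) = 1
  v16 = absv(-8) = 8
  v18 = absv(1) = 1
  v19 = add(1, 8) = 9
  v20 = absv(9) = 9

Second demand — change propagation:
  v1: re-runs because in2 2->6; new result 6.
  v2: re-runs because v1 2->6; new result 8 (unchanged).
  v4: re-runs because v1 2->6; new result -1 (unchanged).
  v5: re-runs because in2 2->6; new result 5.
  v7: re-examined; everything it read last time is the same (v2 unchanged) — cache 8 kept, no run.
  v9: re-examined; everything it read last time is the same (v7 unchanged) — cache -8 kept, no run.
  v10: re-runs because v5 1->5; new result 5.
  v16: re-examined; everything it read last time is the same (v9 unchanged) — cache 8 kept, no run.
  v18: re-runs because v10 1->5; new result 5.
  v19: re-runs because v18 1->5; new result 13.
  v20: re-runs because v19 9->13; new result 13.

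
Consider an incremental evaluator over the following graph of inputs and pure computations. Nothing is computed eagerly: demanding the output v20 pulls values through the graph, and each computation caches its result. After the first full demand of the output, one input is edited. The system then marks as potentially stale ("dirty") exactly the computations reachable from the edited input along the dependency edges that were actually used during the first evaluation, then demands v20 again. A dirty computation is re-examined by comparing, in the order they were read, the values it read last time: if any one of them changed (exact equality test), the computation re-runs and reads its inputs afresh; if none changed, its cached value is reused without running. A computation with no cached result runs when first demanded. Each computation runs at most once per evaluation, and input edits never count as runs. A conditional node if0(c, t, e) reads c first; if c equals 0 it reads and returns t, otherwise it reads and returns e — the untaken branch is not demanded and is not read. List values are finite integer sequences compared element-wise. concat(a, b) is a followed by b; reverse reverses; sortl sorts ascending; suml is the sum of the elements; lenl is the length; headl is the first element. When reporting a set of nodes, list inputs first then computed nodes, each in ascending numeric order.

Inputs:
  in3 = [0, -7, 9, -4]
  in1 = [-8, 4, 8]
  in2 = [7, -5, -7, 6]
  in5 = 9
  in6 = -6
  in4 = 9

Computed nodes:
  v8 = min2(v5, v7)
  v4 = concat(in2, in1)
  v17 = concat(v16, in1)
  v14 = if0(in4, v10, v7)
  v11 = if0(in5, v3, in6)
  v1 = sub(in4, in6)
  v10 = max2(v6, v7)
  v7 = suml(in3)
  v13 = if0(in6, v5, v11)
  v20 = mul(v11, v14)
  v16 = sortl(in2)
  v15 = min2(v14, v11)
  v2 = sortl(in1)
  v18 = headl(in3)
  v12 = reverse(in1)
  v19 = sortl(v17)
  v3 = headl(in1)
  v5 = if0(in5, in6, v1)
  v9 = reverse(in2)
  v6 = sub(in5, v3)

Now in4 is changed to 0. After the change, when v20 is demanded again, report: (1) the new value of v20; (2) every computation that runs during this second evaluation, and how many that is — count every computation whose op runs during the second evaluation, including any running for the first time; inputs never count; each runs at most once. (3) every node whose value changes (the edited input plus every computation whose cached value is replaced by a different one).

Initial pass — values computed on the first demand:
  v7 = suml([0, -7, 9, -4]) = -2
  v11 = if0(in5=9 -> else branch in6) = -6
  v14 = if0(in4=9 -> else branch v7) = -2
  v20 = mul(-6, -2) = 12

Second demand — change propagation:
  v3: newly demanded (no cache) — executes and yields -8.
  v6: newly demanded (no cache) — executes and yields 17.
  v10: newly demanded (no cache) — executes and yields 17.
  v14: re-runs because in4 9->0; new result 17.
  v20: re-runs because v14 -2->17; new result -102.

The important point: the flipped condition pulls in fresh nodes; v3, v6, v10 run for the first time.

v20 now evaluates to -102.
Run set: v3, v6, v10, v14, v20 (5 run).
Changed values: in4, v14, v20.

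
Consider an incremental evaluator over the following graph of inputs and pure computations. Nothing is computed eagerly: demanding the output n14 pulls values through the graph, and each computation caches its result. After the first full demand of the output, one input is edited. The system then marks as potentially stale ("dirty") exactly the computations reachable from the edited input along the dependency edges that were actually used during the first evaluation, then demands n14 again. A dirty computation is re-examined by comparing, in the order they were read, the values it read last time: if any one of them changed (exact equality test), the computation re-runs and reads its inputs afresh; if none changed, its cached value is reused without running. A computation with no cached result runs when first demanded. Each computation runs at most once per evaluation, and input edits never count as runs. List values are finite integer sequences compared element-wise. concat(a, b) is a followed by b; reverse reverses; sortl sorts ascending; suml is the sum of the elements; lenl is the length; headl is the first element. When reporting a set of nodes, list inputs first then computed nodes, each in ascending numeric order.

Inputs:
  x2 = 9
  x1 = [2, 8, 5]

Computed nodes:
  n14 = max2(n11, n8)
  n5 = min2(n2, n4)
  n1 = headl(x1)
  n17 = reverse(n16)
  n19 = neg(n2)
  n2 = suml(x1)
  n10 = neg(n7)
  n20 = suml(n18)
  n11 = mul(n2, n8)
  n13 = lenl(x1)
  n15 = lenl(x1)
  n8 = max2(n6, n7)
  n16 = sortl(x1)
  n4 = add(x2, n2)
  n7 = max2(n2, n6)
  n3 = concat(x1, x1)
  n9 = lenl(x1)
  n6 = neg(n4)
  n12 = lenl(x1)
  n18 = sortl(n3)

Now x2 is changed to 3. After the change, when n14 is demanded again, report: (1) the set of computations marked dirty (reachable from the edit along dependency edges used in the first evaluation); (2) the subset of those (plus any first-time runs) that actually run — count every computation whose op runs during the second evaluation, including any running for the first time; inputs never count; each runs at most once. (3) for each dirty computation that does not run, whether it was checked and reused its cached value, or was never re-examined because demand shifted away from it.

Initial pass — values computed on the first demand:
  n2 = suml([2, 8, 5]) = 15
  n4 = add(9, 15) = 24
  n6 = neg(24) = -24
  n7 = max2(15, -24) = 15
  n8 = max2(-24, 15) = 15
  n11 = mul(15, 15) = 225
  n14 = max2(225, 15) = 225

Second demand — change propagation:
  n4: re-runs because x2 9->3; new result 18.
  n6: re-runs because n4 24->18; new result -18.
  n7: re-runs because n6 -24->-18; new result 15 (unchanged).
  n8: re-runs because n6 -24->-18; new result 15 (unchanged).
  n11: re-examined; everything it read last time is the same (n2 unchanged, n8 unchanged) — cache 225 kept, no run.
  n14: re-examined; everything it read last time is the same (n11 unchanged, n8 unchanged) — cache 225 kept, no run.

The important point: at n11 every value read last time is unchanged, so the dirty flag clears without a run.

Dirty set: n4, n6, n7, n8, n11, n14.
Run set: n4, n6, n7, n8 (4 run).
Re-examined without running (cache reused): n11, n14.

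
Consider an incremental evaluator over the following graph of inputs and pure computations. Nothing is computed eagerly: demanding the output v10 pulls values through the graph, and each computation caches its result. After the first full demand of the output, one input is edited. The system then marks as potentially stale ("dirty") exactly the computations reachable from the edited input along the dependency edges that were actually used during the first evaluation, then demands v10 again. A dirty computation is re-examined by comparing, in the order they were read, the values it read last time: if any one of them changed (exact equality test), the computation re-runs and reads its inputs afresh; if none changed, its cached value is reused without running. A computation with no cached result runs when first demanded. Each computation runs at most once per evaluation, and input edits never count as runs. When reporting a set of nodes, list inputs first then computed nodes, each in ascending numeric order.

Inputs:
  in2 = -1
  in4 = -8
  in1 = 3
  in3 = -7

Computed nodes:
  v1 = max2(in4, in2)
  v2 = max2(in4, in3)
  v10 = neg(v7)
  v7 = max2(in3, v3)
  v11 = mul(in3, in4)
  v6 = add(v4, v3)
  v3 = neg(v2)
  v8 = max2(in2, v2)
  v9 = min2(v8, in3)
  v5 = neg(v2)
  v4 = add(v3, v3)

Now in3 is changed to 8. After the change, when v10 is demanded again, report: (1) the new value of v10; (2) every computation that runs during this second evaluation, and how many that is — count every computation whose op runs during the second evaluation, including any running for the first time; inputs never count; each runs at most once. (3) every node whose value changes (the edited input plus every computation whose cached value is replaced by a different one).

v10 now evaluates to -8.
Run set: v2, v3, v7, v10 (4 run).
Changed values: in3, v2, v3, v7, v10.

Initial pass — values computed on the first demand:
  v2 = max2(-8, -7) = -7
  v3 = neg(-7) = 7
  v7 = max2(-7, 7) = 7
  v10 = neg(7) = -7

Second demand — change propagation:
  v2: re-runs because in3 -7->8; new result 8.
  v3: re-runs because v2 -7->8; new result -8.
  v7: re-runs because in3 -7->8; v3 7->-8; new result 8.
  v10: re-runs because v7 7->8; new result -8.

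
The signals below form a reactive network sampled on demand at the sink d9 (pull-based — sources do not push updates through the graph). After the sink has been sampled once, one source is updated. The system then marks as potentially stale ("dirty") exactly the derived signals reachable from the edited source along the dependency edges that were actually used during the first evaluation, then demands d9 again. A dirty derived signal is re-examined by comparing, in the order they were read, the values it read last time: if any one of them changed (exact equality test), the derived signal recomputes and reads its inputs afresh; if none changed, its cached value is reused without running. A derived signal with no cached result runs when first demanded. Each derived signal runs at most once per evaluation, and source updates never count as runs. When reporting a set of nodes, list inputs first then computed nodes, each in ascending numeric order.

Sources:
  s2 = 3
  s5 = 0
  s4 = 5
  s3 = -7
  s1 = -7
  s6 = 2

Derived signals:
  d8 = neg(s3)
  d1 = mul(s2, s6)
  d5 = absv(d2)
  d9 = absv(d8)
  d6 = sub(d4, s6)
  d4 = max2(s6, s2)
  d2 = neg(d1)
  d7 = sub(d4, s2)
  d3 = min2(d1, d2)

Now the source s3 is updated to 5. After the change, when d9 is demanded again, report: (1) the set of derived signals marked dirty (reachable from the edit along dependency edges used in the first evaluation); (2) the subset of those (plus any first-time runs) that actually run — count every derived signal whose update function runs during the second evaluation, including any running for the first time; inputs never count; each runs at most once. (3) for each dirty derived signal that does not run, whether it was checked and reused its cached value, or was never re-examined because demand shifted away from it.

Initial pass — values computed on the first demand:
  d8 = neg(-7) = 7
  d9 = absv(7) = 7

Second demand — change propagation:
  d8: re-runs because s3 -7->5; new result -5.
  d9: re-runs because d8 7->-5; new result 5.

Dirty set: d8, d9.
Run set: d8, d9 (2 run).
All dirty derived signals ended up running.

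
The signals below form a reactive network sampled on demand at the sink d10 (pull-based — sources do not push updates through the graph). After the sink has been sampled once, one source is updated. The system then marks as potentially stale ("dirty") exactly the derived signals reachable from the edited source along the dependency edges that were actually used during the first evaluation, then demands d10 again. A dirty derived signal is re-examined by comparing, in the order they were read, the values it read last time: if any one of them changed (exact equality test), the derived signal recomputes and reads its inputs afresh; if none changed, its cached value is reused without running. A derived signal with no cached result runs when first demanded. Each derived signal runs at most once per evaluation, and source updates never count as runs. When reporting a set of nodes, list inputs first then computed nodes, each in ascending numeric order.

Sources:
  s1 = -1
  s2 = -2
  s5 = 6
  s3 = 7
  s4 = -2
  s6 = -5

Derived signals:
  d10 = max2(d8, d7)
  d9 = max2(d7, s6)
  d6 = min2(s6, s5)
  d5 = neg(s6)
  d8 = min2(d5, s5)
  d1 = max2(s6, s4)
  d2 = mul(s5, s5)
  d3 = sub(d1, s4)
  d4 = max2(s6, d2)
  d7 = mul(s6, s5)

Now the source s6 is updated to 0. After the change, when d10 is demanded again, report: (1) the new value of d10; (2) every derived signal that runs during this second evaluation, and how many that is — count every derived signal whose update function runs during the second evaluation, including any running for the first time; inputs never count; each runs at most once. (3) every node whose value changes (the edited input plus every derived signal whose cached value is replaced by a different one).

d10 now evaluates to 0.
Run set: d5, d7, d8, d10 (4 run).
Changed values: s6, d5, d7, d8, d10.

Initial pass — values computed on the first demand:
  d5 = neg(-5) = 5
  d7 = mul(-5, 6) = -30
  d8 = min2(5, 6) = 5
  d10 = max2(5, -30) = 5

Second demand — change propagation:
  d5: re-runs because s6 -5->0; new result 0.
  d7: re-runs because s6 -5->0; new result 0.
  d8: re-runs because d5 5->0; new result 0.
  d10: re-runs because d8 5->0; d7 -30->0; new result 0.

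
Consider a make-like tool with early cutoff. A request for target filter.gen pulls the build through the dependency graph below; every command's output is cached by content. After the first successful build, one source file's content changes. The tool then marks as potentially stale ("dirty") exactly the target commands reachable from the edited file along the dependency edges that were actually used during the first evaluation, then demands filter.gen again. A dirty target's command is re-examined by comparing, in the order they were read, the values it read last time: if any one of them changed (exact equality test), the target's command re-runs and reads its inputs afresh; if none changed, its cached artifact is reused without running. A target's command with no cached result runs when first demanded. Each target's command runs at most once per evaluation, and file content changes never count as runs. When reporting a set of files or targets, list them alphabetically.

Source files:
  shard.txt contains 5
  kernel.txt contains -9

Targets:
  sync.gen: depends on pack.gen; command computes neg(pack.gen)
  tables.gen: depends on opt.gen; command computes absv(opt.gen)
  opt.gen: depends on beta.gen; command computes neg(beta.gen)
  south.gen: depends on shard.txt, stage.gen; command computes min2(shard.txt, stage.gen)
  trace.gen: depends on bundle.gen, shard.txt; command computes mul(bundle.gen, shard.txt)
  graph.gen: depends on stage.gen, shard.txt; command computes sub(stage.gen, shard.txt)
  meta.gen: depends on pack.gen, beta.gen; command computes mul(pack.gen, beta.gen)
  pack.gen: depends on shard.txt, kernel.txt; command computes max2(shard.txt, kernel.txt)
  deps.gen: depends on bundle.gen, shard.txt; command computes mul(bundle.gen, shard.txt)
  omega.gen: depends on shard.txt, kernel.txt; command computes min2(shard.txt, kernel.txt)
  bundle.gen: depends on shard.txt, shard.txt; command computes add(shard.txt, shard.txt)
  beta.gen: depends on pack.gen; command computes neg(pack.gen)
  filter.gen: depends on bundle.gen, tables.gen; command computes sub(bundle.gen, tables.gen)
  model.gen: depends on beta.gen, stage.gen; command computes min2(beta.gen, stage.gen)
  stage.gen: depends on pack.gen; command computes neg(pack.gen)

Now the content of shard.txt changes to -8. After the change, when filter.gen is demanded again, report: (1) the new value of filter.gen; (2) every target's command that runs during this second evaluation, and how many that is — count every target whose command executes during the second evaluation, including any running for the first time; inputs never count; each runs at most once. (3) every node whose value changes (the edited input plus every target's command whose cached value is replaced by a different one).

First demand of the output computes:
  bundle.gen = add(5, 5) = 10
  pack.gen = max2(5, -9) = 5
  beta.gen = neg(5) = -5
  opt.gen = neg(-5) = 5
  tables.gen = absv(5) = 5
  filter.gen = sub(10, 5) = 5

After the edit, cleaning proceeds:
  bundle.gen: a read changed (shard.txt 5->-8; shard.txt 5->-8) — executes, giving -16.
  pack.gen: a read changed (shard.txt 5->-8) — executes, giving -8.
  beta.gen: a read changed (pack.gen 5->-8) — executes, giving 8.
  opt.gen: a read changed (beta.gen -5->8) — executes, giving -8.
  tables.gen: a read changed (opt.gen 5->-8) — executes, giving 8.
  filter.gen: a read changed (bundle.gen 10->-16; tables.gen 5->8) — executes, giving -24.

Demanding filter.gen again yields -24.
6 target commands run: beta.gen, bundle.gen, filter.gen, opt.gen, pack.gen, tables.gen.
The nodes whose values change: beta.gen, bundle.gen, filter.gen, opt.gen, pack.gen, shard.txt, tables.gen.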